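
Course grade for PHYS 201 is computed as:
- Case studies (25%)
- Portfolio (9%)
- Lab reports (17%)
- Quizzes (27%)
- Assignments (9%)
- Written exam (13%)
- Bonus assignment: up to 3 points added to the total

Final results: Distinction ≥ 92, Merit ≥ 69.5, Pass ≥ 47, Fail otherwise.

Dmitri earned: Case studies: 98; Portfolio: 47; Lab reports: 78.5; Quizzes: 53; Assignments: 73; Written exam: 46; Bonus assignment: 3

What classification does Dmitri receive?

Merit

Weighted total:
  Case studies 98 × 0.25 = 24.5
  Portfolio 47 × 0.09 = 4.23
  Lab reports 78.5 × 0.17 = 13.345
  Quizzes 53 × 0.27 = 14.31
  Assignments 73 × 0.09 = 6.57
  Written exam 46 × 0.13 = 5.98
Sum = 68.935
Bonus assignment: 68.935 + 3 = 71.935
71.935 is ≥ 69.5 and < 92 → Merit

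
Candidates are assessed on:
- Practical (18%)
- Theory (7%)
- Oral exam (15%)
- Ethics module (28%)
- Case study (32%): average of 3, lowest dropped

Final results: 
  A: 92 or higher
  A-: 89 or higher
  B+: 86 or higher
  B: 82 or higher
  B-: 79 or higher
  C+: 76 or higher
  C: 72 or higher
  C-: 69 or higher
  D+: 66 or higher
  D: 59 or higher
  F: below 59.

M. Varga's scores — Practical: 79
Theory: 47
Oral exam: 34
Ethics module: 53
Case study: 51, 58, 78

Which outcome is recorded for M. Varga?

D

Case study: drop 51 → average of remaining 2 = 136/2 = 68
Weighted total:
  Practical 79 × 0.18 = 14.22
  Theory 47 × 0.07 = 3.29
  Oral exam 34 × 0.15 = 5.1
  Ethics module 53 × 0.28 = 14.84
  Case study 68 × 0.32 = 21.76
Sum = 59.21
59.21 is ≥ 59 and < 66 → D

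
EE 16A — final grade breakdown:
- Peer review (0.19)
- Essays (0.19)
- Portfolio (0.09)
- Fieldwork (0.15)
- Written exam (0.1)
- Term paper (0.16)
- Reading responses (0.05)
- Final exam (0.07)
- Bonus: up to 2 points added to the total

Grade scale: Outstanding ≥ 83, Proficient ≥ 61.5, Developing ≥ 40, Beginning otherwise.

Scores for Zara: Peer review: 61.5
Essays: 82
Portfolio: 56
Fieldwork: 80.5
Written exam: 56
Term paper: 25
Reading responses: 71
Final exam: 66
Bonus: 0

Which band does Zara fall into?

Weighted total:
  Peer review 61.5 × 0.19 = 11.685
  Essays 82 × 0.19 = 15.58
  Portfolio 56 × 0.09 = 5.04
  Fieldwork 80.5 × 0.15 = 12.075
  Written exam 56 × 0.1 = 5.6
  Term paper 25 × 0.16 = 4
  Reading responses 71 × 0.05 = 3.55
  Final exam 66 × 0.07 = 4.62
Sum = 62.15
Bonus: 62.15 + 0 = 62.15
62.15 is ≥ 61.5 and < 83 → Proficient

Proficient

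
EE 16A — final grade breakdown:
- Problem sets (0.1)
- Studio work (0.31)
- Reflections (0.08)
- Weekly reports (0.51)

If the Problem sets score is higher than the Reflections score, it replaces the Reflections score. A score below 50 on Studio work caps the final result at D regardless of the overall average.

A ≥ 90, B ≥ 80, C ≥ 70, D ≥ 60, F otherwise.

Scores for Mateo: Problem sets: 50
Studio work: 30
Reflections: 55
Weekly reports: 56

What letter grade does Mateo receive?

F

Problem sets (50) ≤ Reflections (55), so Reflections stays at 55.
Studio work score 30 < 50: minimum not met.
Weighted total:
  Problem sets 50 × 0.1 = 5
  Studio work 30 × 0.31 = 9.3
  Reflections 55 × 0.08 = 4.4
  Weekly reports 56 × 0.51 = 28.56
Sum = 47.26
47.26 would be F; cap at D applies → F.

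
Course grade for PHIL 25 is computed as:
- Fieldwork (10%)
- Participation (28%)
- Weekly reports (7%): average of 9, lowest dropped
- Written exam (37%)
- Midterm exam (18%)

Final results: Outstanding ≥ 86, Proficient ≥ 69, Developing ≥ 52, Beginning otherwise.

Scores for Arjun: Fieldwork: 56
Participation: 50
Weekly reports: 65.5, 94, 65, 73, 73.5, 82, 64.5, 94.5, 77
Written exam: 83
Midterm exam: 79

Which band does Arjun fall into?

Weekly reports: drop 64.5 → average of remaining 8 = 624.5/8 = 78.0625
Weighted total:
  Fieldwork 56 × 0.1 = 5.6
  Participation 50 × 0.28 = 14
  Weekly reports 78.0625 × 0.07 = 5.464375
  Written exam 83 × 0.37 = 30.71
  Midterm exam 79 × 0.18 = 14.22
Sum = 69.994375
69.994375 is ≥ 69 and < 86 → Proficient

Proficient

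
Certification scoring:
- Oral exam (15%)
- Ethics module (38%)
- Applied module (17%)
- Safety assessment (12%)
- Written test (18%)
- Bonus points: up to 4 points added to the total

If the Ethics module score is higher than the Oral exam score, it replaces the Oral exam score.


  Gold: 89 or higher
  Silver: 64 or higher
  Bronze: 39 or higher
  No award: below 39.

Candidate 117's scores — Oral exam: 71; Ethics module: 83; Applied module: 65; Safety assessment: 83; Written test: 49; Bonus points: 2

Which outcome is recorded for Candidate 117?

Ethics module (83) > Oral exam (71), so Oral exam counts as 83.
Weighted total:
  Oral exam 83 × 0.15 = 12.45
  Ethics module 83 × 0.38 = 31.54
  Applied module 65 × 0.17 = 11.05
  Safety assessment 83 × 0.12 = 9.96
  Written test 49 × 0.18 = 8.82
Sum = 73.82
Bonus points: 73.82 + 2 = 75.82
75.82 is ≥ 64 and < 89 → Silver

Silver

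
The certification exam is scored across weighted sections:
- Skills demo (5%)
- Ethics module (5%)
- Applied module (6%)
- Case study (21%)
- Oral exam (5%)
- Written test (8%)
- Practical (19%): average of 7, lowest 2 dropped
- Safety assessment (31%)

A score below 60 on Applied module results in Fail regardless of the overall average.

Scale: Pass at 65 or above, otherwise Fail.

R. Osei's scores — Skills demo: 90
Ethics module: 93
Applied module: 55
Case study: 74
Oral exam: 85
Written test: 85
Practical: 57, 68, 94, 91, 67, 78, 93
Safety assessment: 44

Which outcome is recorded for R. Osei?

Fail

Practical: drop 57, 67 → average of remaining 5 = 424/5 = 84.8
Applied module score 55 < 60: minimum not met.
Weighted total:
  Skills demo 90 × 0.05 = 4.5
  Ethics module 93 × 0.05 = 4.65
  Applied module 55 × 0.06 = 3.3
  Case study 74 × 0.21 = 15.54
  Oral exam 85 × 0.05 = 4.25
  Written test 85 × 0.08 = 6.8
  Practical 84.8 × 0.19 = 16.112
  Safety assessment 44 × 0.31 = 13.64
Sum = 68.792
Because the Applied module minimum was not met, the result is Fail.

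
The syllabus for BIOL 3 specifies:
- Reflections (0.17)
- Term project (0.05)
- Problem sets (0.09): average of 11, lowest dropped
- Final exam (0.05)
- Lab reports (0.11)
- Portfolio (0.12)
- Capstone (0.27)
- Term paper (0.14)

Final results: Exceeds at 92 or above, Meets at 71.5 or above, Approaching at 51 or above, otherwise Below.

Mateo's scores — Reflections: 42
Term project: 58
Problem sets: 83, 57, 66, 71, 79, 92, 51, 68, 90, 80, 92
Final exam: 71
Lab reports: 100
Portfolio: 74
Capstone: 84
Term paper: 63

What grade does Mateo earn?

Meets

Problem sets: drop 51 → average of remaining 10 = 778/10 = 77.8
Weighted total:
  Reflections 42 × 0.17 = 7.14
  Term project 58 × 0.05 = 2.9
  Problem sets 77.8 × 0.09 = 7.002
  Final exam 71 × 0.05 = 3.55
  Lab reports 100 × 0.11 = 11
  Portfolio 74 × 0.12 = 8.88
  Capstone 84 × 0.27 = 22.68
  Term paper 63 × 0.14 = 8.82
Sum = 71.972
71.972 is ≥ 71.5 and < 92 → Meets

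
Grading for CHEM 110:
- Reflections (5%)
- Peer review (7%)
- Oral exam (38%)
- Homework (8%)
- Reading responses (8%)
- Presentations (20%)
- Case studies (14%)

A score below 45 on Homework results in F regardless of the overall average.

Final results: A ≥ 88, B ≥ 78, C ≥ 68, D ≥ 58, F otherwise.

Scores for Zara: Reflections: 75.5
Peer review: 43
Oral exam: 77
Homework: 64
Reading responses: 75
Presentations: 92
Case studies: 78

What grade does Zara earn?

C

Homework score 64 ≥ 45: minimum met.
Weighted total:
  Reflections 75.5 × 0.05 = 3.775
  Peer review 43 × 0.07 = 3.01
  Oral exam 77 × 0.38 = 29.26
  Homework 64 × 0.08 = 5.12
  Reading responses 75 × 0.08 = 6
  Presentations 92 × 0.2 = 18.4
  Case studies 78 × 0.14 = 10.92
Sum = 76.485
76.485 is ≥ 68 and < 78 → C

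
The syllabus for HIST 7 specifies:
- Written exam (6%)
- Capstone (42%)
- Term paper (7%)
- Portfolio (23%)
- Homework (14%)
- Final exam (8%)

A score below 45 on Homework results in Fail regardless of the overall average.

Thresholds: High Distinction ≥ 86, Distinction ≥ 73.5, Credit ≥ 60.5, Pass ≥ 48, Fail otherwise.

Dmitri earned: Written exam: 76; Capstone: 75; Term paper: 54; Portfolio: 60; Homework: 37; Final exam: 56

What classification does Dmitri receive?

Fail

Homework score 37 < 45: minimum not met.
Weighted total:
  Written exam 76 × 0.06 = 4.56
  Capstone 75 × 0.42 = 31.5
  Term paper 54 × 0.07 = 3.78
  Portfolio 60 × 0.23 = 13.8
  Homework 37 × 0.14 = 5.18
  Final exam 56 × 0.08 = 4.48
Sum = 63.3
Because the Homework minimum was not met, the result is Fail.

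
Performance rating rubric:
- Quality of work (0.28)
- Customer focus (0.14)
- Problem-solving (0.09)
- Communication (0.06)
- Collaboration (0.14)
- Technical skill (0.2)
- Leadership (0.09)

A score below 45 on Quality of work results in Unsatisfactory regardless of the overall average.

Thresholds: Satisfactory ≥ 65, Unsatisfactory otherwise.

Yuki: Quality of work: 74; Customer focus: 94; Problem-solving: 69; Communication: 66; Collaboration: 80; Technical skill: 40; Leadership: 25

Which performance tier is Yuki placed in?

Satisfactory

Quality of work score 74 ≥ 45: minimum met.
Weighted total:
  Quality of work 74 × 0.28 = 20.72
  Customer focus 94 × 0.14 = 13.16
  Problem-solving 69 × 0.09 = 6.21
  Communication 66 × 0.06 = 3.96
  Collaboration 80 × 0.14 = 11.2
  Technical skill 40 × 0.2 = 8
  Leadership 25 × 0.09 = 2.25
Sum = 65.5
65.5 ≥ 65 → Satisfactory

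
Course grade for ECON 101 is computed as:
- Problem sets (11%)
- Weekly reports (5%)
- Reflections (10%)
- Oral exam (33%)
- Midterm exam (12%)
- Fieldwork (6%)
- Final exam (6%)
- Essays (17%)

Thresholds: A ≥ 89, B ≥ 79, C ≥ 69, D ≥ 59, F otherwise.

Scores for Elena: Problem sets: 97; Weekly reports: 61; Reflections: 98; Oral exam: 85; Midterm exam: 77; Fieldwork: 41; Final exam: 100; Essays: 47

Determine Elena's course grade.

C

Weighted total:
  Problem sets 97 × 0.11 = 10.67
  Weekly reports 61 × 0.05 = 3.05
  Reflections 98 × 0.1 = 9.8
  Oral exam 85 × 0.33 = 28.05
  Midterm exam 77 × 0.12 = 9.24
  Fieldwork 41 × 0.06 = 2.46
  Final exam 100 × 0.06 = 6
  Essays 47 × 0.17 = 7.99
Sum = 77.26
77.26 is ≥ 69 and < 79 → C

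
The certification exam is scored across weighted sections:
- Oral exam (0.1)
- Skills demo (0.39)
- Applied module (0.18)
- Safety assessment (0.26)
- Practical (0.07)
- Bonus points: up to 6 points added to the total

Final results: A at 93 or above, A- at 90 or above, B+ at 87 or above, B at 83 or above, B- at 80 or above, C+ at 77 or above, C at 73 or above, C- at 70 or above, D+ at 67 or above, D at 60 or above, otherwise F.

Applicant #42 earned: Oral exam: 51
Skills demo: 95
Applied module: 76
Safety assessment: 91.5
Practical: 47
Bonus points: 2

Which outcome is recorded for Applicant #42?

Weighted total:
  Oral exam 51 × 0.1 = 5.1
  Skills demo 95 × 0.39 = 37.05
  Applied module 76 × 0.18 = 13.68
  Safety assessment 91.5 × 0.26 = 23.79
  Practical 47 × 0.07 = 3.29
Sum = 82.91
Bonus points: 82.91 + 2 = 84.91
84.91 is ≥ 83 and < 87 → B

B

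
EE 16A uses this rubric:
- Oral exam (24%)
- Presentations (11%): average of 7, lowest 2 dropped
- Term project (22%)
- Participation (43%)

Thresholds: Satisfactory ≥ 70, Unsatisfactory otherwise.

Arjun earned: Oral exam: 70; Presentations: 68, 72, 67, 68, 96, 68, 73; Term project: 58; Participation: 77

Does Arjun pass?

Presentations: drop 67, 68 → average of remaining 5 = 377/5 = 75.4
Weighted total:
  Oral exam 70 × 0.24 = 16.8
  Presentations 75.4 × 0.11 = 8.294
  Term project 58 × 0.22 = 12.76
  Participation 77 × 0.43 = 33.11
Sum = 70.964
70.964 ≥ 70 → Satisfactory

Satisfactory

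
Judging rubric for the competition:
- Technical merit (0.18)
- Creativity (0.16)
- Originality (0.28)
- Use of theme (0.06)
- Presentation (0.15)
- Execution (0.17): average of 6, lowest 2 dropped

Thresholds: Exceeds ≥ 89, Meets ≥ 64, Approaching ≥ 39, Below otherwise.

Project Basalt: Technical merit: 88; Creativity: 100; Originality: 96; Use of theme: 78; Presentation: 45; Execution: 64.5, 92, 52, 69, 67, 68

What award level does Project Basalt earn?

Meets

Execution: drop 52, 64.5 → average of remaining 4 = 296/4 = 74
Weighted total:
  Technical merit 88 × 0.18 = 15.84
  Creativity 100 × 0.16 = 16
  Originality 96 × 0.28 = 26.88
  Use of theme 78 × 0.06 = 4.68
  Presentation 45 × 0.15 = 6.75
  Execution 74 × 0.17 = 12.58
Sum = 82.73
82.73 is ≥ 64 and < 89 → Meets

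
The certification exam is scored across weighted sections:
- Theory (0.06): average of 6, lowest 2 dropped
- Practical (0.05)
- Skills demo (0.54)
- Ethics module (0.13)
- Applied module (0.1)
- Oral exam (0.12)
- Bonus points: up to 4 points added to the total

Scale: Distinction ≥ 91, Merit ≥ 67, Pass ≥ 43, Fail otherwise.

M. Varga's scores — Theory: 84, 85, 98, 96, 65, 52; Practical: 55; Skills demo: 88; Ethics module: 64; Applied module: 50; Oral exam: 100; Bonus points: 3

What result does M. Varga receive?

Merit

Theory: drop 52, 65 → average of remaining 4 = 363/4 = 90.75
Weighted total:
  Theory 90.75 × 0.06 = 5.445
  Practical 55 × 0.05 = 2.75
  Skills demo 88 × 0.54 = 47.52
  Ethics module 64 × 0.13 = 8.32
  Applied module 50 × 0.1 = 5
  Oral exam 100 × 0.12 = 12
Sum = 81.035
Bonus points: 81.035 + 3 = 84.035
84.035 is ≥ 67 and < 91 → Merit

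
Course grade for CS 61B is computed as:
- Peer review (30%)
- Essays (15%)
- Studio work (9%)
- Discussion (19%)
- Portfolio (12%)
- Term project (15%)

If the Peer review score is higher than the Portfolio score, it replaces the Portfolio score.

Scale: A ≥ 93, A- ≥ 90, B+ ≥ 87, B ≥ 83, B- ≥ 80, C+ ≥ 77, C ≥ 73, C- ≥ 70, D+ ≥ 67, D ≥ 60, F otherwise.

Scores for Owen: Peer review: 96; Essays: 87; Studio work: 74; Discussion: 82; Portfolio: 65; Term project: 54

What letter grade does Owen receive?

Peer review (96) > Portfolio (65), so Portfolio counts as 96.
Weighted total:
  Peer review 96 × 0.3 = 28.8
  Essays 87 × 0.15 = 13.05
  Studio work 74 × 0.09 = 6.66
  Discussion 82 × 0.19 = 15.58
  Portfolio 96 × 0.12 = 11.52
  Term project 54 × 0.15 = 8.1
Sum = 83.71
83.71 is ≥ 83 and < 87 → B

B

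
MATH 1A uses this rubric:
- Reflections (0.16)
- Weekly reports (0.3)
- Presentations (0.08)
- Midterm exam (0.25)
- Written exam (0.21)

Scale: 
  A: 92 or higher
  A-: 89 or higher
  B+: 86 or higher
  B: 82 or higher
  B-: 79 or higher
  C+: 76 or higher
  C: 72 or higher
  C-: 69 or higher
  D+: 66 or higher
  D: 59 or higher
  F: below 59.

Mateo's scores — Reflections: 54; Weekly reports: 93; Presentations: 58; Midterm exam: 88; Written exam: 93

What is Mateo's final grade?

Weighted total:
  Reflections 54 × 0.16 = 8.64
  Weekly reports 93 × 0.3 = 27.9
  Presentations 58 × 0.08 = 4.64
  Midterm exam 88 × 0.25 = 22
  Written exam 93 × 0.21 = 19.53
Sum = 82.71
82.71 is ≥ 82 and < 86 → B

B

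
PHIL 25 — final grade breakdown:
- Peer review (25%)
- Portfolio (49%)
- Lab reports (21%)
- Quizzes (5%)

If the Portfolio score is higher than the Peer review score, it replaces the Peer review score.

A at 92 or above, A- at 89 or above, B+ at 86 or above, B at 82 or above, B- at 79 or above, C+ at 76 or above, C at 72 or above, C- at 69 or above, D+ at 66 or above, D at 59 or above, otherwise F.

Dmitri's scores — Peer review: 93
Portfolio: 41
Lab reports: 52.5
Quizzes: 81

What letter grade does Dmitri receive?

F

Portfolio (41) ≤ Peer review (93), so Peer review stays at 93.
Weighted total:
  Peer review 93 × 0.25 = 23.25
  Portfolio 41 × 0.49 = 20.09
  Lab reports 52.5 × 0.21 = 11.025
  Quizzes 81 × 0.05 = 4.05
Sum = 58.415
58.415 < 59 → F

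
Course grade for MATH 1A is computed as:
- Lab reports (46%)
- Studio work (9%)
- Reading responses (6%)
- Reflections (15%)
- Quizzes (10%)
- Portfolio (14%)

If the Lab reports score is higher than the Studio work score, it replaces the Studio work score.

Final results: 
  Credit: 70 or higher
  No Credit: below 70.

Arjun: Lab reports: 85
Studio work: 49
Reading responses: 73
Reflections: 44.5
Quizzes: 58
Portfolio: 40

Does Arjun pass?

Lab reports (85) > Studio work (49), so Studio work counts as 85.
Weighted total:
  Lab reports 85 × 0.46 = 39.1
  Studio work 85 × 0.09 = 7.65
  Reading responses 73 × 0.06 = 4.38
  Reflections 44.5 × 0.15 = 6.675
  Quizzes 58 × 0.1 = 5.8
  Portfolio 40 × 0.14 = 5.6
Sum = 69.205
69.205 < 70 → No Credit

No Credit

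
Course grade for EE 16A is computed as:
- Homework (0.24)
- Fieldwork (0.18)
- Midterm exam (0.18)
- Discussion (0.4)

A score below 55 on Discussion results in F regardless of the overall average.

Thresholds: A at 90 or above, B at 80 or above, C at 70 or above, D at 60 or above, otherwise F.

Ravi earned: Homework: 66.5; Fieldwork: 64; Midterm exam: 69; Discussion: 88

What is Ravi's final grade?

Discussion score 88 ≥ 55: minimum met.
Weighted total:
  Homework 66.5 × 0.24 = 15.96
  Fieldwork 64 × 0.18 = 11.52
  Midterm exam 69 × 0.18 = 12.42
  Discussion 88 × 0.4 = 35.2
Sum = 75.1
75.1 is ≥ 70 and < 80 → C

C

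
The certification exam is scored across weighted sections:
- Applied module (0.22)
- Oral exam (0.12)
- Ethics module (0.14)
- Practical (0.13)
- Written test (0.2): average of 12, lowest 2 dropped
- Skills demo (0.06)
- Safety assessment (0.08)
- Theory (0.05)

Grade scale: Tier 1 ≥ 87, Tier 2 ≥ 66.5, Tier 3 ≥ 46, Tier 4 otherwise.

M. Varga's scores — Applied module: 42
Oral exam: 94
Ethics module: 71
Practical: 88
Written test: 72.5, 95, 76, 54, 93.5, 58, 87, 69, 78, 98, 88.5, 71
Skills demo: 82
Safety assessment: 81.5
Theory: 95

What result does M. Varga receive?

Tier 2

Written test: drop 54, 58 → average of remaining 10 = 828.5/10 = 82.85
Weighted total:
  Applied module 42 × 0.22 = 9.24
  Oral exam 94 × 0.12 = 11.28
  Ethics module 71 × 0.14 = 9.94
  Practical 88 × 0.13 = 11.44
  Written test 82.85 × 0.2 = 16.57
  Skills demo 82 × 0.06 = 4.92
  Safety assessment 81.5 × 0.08 = 6.52
  Theory 95 × 0.05 = 4.75
Sum = 74.66
74.66 is ≥ 66.5 and < 87 → Tier 2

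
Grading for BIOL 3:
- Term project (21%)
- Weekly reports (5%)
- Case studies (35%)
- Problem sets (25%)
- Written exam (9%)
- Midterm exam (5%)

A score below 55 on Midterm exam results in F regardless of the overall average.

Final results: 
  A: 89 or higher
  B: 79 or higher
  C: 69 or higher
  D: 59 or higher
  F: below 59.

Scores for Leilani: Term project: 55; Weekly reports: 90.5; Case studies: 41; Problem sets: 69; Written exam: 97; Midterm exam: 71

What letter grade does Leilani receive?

Midterm exam score 71 ≥ 55: minimum met.
Weighted total:
  Term project 55 × 0.21 = 11.55
  Weekly reports 90.5 × 0.05 = 4.525
  Case studies 41 × 0.35 = 14.35
  Problem sets 69 × 0.25 = 17.25
  Written exam 97 × 0.09 = 8.73
  Midterm exam 71 × 0.05 = 3.55
Sum = 59.955
59.955 is ≥ 59 and < 69 → D

D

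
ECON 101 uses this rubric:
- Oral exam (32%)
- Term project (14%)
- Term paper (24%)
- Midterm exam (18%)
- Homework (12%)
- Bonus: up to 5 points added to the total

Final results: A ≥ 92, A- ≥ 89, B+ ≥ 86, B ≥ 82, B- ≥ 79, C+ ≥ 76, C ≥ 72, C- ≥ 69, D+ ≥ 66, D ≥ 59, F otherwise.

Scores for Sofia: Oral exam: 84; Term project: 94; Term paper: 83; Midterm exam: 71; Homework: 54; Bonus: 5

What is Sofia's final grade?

Weighted total:
  Oral exam 84 × 0.32 = 26.88
  Term project 94 × 0.14 = 13.16
  Term paper 83 × 0.24 = 19.92
  Midterm exam 71 × 0.18 = 12.78
  Homework 54 × 0.12 = 6.48
Sum = 79.22
Bonus: 79.22 + 5 = 84.22
84.22 is ≥ 82 and < 86 → B

B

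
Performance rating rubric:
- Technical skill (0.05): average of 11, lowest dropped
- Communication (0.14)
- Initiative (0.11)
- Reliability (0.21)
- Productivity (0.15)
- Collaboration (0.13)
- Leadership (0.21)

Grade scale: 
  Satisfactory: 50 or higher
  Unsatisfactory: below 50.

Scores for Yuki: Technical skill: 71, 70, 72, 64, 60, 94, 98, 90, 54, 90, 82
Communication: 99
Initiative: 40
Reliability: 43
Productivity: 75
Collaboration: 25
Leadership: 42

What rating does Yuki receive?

Satisfactory

Technical skill: drop 54 → average of remaining 10 = 791/10 = 79.1
Weighted total:
  Technical skill 79.1 × 0.05 = 3.955
  Communication 99 × 0.14 = 13.86
  Initiative 40 × 0.11 = 4.4
  Reliability 43 × 0.21 = 9.03
  Productivity 75 × 0.15 = 11.25
  Collaboration 25 × 0.13 = 3.25
  Leadership 42 × 0.21 = 8.82
Sum = 54.565
54.565 ≥ 50 → Satisfactory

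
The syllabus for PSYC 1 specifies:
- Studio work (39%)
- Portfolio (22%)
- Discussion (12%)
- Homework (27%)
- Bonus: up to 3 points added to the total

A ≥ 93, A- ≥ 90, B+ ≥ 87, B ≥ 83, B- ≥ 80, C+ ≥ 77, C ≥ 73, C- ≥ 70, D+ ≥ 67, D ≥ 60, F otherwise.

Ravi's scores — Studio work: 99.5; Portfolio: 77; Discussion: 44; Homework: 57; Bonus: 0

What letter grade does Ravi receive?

Weighted total:
  Studio work 99.5 × 0.39 = 38.805
  Portfolio 77 × 0.22 = 16.94
  Discussion 44 × 0.12 = 5.28
  Homework 57 × 0.27 = 15.39
Sum = 76.415
Bonus: 76.415 + 0 = 76.415
76.415 is ≥ 73 and < 77 → C

C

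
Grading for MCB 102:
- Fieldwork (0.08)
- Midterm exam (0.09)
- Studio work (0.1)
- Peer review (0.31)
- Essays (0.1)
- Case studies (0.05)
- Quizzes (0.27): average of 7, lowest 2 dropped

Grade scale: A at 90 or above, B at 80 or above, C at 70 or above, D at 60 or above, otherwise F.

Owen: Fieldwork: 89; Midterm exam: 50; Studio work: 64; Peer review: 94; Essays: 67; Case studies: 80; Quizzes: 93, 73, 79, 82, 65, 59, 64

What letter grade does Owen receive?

C

Quizzes: drop 59, 64 → average of remaining 5 = 392/5 = 78.4
Weighted total:
  Fieldwork 89 × 0.08 = 7.12
  Midterm exam 50 × 0.09 = 4.5
  Studio work 64 × 0.1 = 6.4
  Peer review 94 × 0.31 = 29.14
  Essays 67 × 0.1 = 6.7
  Case studies 80 × 0.05 = 4
  Quizzes 78.4 × 0.27 = 21.168
Sum = 79.028
79.028 is ≥ 70 and < 80 → C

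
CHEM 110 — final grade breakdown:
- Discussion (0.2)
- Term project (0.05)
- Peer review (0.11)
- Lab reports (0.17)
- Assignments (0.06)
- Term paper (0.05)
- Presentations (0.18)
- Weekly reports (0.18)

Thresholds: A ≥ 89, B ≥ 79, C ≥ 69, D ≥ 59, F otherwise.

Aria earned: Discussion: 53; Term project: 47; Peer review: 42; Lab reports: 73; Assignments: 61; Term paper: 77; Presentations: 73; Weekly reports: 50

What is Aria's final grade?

D

Weighted total:
  Discussion 53 × 0.2 = 10.6
  Term project 47 × 0.05 = 2.35
  Peer review 42 × 0.11 = 4.62
  Lab reports 73 × 0.17 = 12.41
  Assignments 61 × 0.06 = 3.66
  Term paper 77 × 0.05 = 3.85
  Presentations 73 × 0.18 = 13.14
  Weekly reports 50 × 0.18 = 9
Sum = 59.63
59.63 is ≥ 59 and < 69 → D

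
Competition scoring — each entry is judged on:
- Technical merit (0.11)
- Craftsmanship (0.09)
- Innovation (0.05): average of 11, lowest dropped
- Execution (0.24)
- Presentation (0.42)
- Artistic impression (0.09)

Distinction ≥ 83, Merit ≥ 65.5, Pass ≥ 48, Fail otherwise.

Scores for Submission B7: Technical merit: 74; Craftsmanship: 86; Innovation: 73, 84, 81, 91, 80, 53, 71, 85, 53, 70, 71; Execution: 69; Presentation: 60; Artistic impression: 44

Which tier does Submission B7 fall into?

Innovation: drop 53 → average of remaining 10 = 759/10 = 75.9
Weighted total:
  Technical merit 74 × 0.11 = 8.14
  Craftsmanship 86 × 0.09 = 7.74
  Innovation 75.9 × 0.05 = 3.795
  Execution 69 × 0.24 = 16.56
  Presentation 60 × 0.42 = 25.2
  Artistic impression 44 × 0.09 = 3.96
Sum = 65.395
65.395 is ≥ 48 and < 65.5 → Pass

Pass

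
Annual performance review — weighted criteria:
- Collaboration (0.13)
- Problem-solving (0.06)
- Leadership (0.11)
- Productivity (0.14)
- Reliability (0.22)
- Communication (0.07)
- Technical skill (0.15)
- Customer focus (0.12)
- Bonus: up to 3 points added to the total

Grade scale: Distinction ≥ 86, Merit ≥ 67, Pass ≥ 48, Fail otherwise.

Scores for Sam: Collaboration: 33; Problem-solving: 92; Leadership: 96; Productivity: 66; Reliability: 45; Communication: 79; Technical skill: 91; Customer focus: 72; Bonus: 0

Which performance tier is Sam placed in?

Weighted total:
  Collaboration 33 × 0.13 = 4.29
  Problem-solving 92 × 0.06 = 5.52
  Leadership 96 × 0.11 = 10.56
  Productivity 66 × 0.14 = 9.24
  Reliability 45 × 0.22 = 9.9
  Communication 79 × 0.07 = 5.53
  Technical skill 91 × 0.15 = 13.65
  Customer focus 72 × 0.12 = 8.64
Sum = 67.33
Bonus: 67.33 + 0 = 67.33
67.33 is ≥ 67 and < 86 → Merit

Merit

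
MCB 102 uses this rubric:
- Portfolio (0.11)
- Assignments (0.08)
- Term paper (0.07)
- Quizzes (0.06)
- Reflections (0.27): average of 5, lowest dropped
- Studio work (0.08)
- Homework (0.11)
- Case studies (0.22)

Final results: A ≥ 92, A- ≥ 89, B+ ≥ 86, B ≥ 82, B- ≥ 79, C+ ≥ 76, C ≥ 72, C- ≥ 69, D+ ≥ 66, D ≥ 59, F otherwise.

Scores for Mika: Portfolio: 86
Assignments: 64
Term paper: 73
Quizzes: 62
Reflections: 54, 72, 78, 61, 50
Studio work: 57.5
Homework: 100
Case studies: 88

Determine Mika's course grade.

Reflections: drop 50 → average of remaining 4 = 265/4 = 66.25
Weighted total:
  Portfolio 86 × 0.11 = 9.46
  Assignments 64 × 0.08 = 5.12
  Term paper 73 × 0.07 = 5.11
  Quizzes 62 × 0.06 = 3.72
  Reflections 66.25 × 0.27 = 17.8875
  Studio work 57.5 × 0.08 = 4.6
  Homework 100 × 0.11 = 11
  Case studies 88 × 0.22 = 19.36
Sum = 76.2575
76.2575 is ≥ 76 and < 79 → C+

C+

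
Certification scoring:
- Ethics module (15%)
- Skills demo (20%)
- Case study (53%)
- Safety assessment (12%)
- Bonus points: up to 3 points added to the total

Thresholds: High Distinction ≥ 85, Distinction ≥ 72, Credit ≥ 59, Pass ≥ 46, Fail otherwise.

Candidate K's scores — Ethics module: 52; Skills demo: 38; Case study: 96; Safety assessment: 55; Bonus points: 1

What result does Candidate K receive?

Distinction

Weighted total:
  Ethics module 52 × 0.15 = 7.8
  Skills demo 38 × 0.2 = 7.6
  Case study 96 × 0.53 = 50.88
  Safety assessment 55 × 0.12 = 6.6
Sum = 72.88
Bonus points: 72.88 + 1 = 73.88
73.88 is ≥ 72 and < 85 → Distinction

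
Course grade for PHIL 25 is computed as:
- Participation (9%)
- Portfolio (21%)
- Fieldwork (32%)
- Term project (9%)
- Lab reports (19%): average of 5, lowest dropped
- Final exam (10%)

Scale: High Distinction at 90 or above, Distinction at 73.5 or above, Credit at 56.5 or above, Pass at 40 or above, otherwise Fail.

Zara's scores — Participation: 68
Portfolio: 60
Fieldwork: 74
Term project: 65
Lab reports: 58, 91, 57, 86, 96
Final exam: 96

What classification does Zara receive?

Lab reports: drop 57 → average of remaining 4 = 331/4 = 82.75
Weighted total:
  Participation 68 × 0.09 = 6.12
  Portfolio 60 × 0.21 = 12.6
  Fieldwork 74 × 0.32 = 23.68
  Term project 65 × 0.09 = 5.85
  Lab reports 82.75 × 0.19 = 15.7225
  Final exam 96 × 0.1 = 9.6
Sum = 73.5725
73.5725 is ≥ 73.5 and < 90 → Distinction

Distinction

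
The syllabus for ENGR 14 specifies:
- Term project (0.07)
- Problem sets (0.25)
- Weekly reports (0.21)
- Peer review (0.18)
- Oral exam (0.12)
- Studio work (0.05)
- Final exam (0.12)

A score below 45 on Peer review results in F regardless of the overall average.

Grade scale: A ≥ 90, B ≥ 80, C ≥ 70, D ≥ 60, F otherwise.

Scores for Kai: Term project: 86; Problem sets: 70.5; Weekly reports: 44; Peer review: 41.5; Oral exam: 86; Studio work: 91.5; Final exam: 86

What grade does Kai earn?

Peer review score 41.5 < 45: minimum not met.
Weighted total:
  Term project 86 × 0.07 = 6.02
  Problem sets 70.5 × 0.25 = 17.625
  Weekly reports 44 × 0.21 = 9.24
  Peer review 41.5 × 0.18 = 7.47
  Oral exam 86 × 0.12 = 10.32
  Studio work 91.5 × 0.05 = 4.575
  Final exam 86 × 0.12 = 10.32
Sum = 65.57
Because the Peer review minimum was not met, the result is F.

F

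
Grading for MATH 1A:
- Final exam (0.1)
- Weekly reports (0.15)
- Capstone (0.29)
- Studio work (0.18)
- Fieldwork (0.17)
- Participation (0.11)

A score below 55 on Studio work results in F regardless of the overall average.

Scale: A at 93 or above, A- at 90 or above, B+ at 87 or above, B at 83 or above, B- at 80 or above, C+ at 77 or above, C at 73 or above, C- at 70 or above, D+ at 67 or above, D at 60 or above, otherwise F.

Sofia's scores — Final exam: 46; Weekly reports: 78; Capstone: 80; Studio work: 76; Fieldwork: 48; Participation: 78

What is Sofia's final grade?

Studio work score 76 ≥ 55: minimum met.
Weighted total:
  Final exam 46 × 0.1 = 4.6
  Weekly reports 78 × 0.15 = 11.7
  Capstone 80 × 0.29 = 23.2
  Studio work 76 × 0.18 = 13.68
  Fieldwork 48 × 0.17 = 8.16
  Participation 78 × 0.11 = 8.58
Sum = 69.92
69.92 is ≥ 67 and < 70 → D+

D+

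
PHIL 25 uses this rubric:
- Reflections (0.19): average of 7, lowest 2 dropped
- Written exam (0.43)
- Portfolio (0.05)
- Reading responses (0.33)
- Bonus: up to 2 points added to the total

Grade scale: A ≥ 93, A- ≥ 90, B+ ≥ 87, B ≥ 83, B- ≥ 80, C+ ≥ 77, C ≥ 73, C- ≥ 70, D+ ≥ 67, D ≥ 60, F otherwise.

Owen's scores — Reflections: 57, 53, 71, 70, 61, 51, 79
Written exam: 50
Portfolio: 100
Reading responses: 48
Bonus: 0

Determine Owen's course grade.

F

Reflections: drop 51, 53 → average of remaining 5 = 338/5 = 67.6
Weighted total:
  Reflections 67.6 × 0.19 = 12.844
  Written exam 50 × 0.43 = 21.5
  Portfolio 100 × 0.05 = 5
  Reading responses 48 × 0.33 = 15.84
Sum = 55.184
Bonus: 55.184 + 0 = 55.184
55.184 < 60 → F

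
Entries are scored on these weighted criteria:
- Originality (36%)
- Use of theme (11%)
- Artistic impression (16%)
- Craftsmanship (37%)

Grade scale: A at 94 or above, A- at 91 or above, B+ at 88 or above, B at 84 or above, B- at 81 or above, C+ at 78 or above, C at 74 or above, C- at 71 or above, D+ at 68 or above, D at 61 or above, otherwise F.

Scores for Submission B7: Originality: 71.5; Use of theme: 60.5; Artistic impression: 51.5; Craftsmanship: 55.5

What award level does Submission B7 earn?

D

Weighted total:
  Originality 71.5 × 0.36 = 25.74
  Use of theme 60.5 × 0.11 = 6.655
  Artistic impression 51.5 × 0.16 = 8.24
  Craftsmanship 55.5 × 0.37 = 20.535
Sum = 61.17
61.17 is ≥ 61 and < 68 → D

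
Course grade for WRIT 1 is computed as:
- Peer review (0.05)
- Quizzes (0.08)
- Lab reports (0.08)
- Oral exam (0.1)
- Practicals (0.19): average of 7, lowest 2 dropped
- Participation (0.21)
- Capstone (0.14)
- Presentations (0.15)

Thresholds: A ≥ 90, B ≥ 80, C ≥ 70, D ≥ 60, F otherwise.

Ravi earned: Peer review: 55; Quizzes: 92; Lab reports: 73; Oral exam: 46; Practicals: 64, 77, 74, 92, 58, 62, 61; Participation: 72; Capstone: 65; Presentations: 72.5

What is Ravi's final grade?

D

Practicals: drop 58, 61 → average of remaining 5 = 369/5 = 73.8
Weighted total:
  Peer review 55 × 0.05 = 2.75
  Quizzes 92 × 0.08 = 7.36
  Lab reports 73 × 0.08 = 5.84
  Oral exam 46 × 0.1 = 4.6
  Practicals 73.8 × 0.19 = 14.022
  Participation 72 × 0.21 = 15.12
  Capstone 65 × 0.14 = 9.1
  Presentations 72.5 × 0.15 = 10.875
Sum = 69.667
69.667 is ≥ 60 and < 70 → D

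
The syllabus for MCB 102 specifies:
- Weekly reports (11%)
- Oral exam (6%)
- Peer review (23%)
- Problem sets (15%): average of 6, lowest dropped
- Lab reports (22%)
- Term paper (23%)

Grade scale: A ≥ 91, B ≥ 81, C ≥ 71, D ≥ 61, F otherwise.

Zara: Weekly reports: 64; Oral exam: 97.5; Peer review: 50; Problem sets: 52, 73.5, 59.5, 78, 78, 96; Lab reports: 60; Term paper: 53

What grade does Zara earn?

D

Problem sets: drop 52 → average of remaining 5 = 385/5 = 77
Weighted total:
  Weekly reports 64 × 0.11 = 7.04
  Oral exam 97.5 × 0.06 = 5.85
  Peer review 50 × 0.23 = 11.5
  Problem sets 77 × 0.15 = 11.55
  Lab reports 60 × 0.22 = 13.2
  Term paper 53 × 0.23 = 12.19
Sum = 61.33
61.33 is ≥ 61 and < 71 → D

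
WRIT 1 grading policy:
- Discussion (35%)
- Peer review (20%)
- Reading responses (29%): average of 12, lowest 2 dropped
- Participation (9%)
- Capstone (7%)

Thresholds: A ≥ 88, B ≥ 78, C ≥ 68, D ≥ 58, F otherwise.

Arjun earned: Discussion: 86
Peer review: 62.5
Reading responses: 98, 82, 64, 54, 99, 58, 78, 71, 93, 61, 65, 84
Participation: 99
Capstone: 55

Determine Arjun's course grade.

Reading responses: drop 54, 58 → average of remaining 10 = 795/10 = 79.5
Weighted total:
  Discussion 86 × 0.35 = 30.1
  Peer review 62.5 × 0.2 = 12.5
  Reading responses 79.5 × 0.29 = 23.055
  Participation 99 × 0.09 = 8.91
  Capstone 55 × 0.07 = 3.85
Sum = 78.415
78.415 is ≥ 78 and < 88 → B

B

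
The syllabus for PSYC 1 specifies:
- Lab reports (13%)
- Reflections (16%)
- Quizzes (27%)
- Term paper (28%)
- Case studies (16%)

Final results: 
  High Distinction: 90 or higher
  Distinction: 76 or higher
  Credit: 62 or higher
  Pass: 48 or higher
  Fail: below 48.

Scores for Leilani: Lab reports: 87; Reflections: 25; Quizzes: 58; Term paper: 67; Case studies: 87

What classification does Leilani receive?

Weighted total:
  Lab reports 87 × 0.13 = 11.31
  Reflections 25 × 0.16 = 4
  Quizzes 58 × 0.27 = 15.66
  Term paper 67 × 0.28 = 18.76
  Case studies 87 × 0.16 = 13.92
Sum = 63.65
63.65 is ≥ 62 and < 76 → Credit

Credit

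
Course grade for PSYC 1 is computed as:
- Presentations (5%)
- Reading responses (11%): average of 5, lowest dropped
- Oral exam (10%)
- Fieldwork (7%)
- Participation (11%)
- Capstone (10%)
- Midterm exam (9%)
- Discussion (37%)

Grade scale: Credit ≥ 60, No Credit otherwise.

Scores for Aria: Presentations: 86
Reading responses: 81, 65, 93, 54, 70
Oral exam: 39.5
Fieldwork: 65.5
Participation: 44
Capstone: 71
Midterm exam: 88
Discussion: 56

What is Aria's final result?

Credit

Reading responses: drop 54 → average of remaining 4 = 309/4 = 77.25
Weighted total:
  Presentations 86 × 0.05 = 4.3
  Reading responses 77.25 × 0.11 = 8.4975
  Oral exam 39.5 × 0.1 = 3.95
  Fieldwork 65.5 × 0.07 = 4.585
  Participation 44 × 0.11 = 4.84
  Capstone 71 × 0.1 = 7.1
  Midterm exam 88 × 0.09 = 7.92
  Discussion 56 × 0.37 = 20.72
Sum = 61.9125
61.9125 ≥ 60 → Credit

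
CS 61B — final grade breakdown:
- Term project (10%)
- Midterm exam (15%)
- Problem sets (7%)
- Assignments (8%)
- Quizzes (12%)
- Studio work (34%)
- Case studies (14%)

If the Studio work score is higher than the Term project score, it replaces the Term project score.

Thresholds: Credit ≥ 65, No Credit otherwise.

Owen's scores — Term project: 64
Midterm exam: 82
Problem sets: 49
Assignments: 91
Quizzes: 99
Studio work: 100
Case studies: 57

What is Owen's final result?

Studio work (100) > Term project (64), so Term project counts as 100.
Weighted total:
  Term project 100 × 0.1 = 10
  Midterm exam 82 × 0.15 = 12.3
  Problem sets 49 × 0.07 = 3.43
  Assignments 91 × 0.08 = 7.28
  Quizzes 99 × 0.12 = 11.88
  Studio work 100 × 0.34 = 34
  Case studies 57 × 0.14 = 7.98
Sum = 86.87
86.87 ≥ 65 → Credit

Credit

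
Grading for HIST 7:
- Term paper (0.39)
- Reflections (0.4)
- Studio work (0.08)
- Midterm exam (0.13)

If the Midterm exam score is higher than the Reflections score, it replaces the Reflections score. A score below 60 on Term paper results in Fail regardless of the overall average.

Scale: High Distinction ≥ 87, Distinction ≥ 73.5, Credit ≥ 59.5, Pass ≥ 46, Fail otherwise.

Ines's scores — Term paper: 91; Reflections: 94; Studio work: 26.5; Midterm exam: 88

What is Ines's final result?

Midterm exam (88) ≤ Reflections (94), so Reflections stays at 94.
Term paper score 91 ≥ 60: minimum met.
Weighted total:
  Term paper 91 × 0.39 = 35.49
  Reflections 94 × 0.4 = 37.6
  Studio work 26.5 × 0.08 = 2.12
  Midterm exam 88 × 0.13 = 11.44
Sum = 86.65
86.65 is ≥ 73.5 and < 87 → Distinction

Distinction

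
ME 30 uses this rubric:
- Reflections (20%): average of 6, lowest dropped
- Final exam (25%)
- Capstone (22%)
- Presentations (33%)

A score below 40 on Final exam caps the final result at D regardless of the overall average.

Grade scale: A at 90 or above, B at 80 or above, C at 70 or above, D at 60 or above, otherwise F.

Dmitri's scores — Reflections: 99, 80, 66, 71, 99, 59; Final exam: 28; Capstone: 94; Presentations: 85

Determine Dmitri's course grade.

D

Reflections: drop 59 → average of remaining 5 = 415/5 = 83
Final exam score 28 < 40: minimum not met.
Weighted total:
  Reflections 83 × 0.2 = 16.6
  Final exam 28 × 0.25 = 7
  Capstone 94 × 0.22 = 20.68
  Presentations 85 × 0.33 = 28.05
Sum = 72.33
72.33 would be C; cap at D applies → D.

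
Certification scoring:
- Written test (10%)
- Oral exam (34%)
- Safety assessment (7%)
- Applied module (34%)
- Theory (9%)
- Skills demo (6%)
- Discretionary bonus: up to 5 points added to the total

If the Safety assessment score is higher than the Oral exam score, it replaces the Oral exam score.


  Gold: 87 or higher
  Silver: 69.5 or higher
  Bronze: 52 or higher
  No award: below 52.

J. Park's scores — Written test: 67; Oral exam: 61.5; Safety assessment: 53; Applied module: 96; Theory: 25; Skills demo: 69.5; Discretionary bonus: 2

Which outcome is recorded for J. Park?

Safety assessment (53) ≤ Oral exam (61.5), so Oral exam stays at 61.5.
Weighted total:
  Written test 67 × 0.1 = 6.7
  Oral exam 61.5 × 0.34 = 20.91
  Safety assessment 53 × 0.07 = 3.71
  Applied module 96 × 0.34 = 32.64
  Theory 25 × 0.09 = 2.25
  Skills demo 69.5 × 0.06 = 4.17
Sum = 70.38
Discretionary bonus: 70.38 + 2 = 72.38
72.38 is ≥ 69.5 and < 87 → Silver

Silver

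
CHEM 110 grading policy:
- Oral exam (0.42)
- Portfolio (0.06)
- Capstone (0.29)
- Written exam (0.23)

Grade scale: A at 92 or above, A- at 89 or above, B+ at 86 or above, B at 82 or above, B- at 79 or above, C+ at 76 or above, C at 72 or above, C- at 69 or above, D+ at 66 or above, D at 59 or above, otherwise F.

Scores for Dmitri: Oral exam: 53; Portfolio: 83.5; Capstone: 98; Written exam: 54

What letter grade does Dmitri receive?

Weighted total:
  Oral exam 53 × 0.42 = 22.26
  Portfolio 83.5 × 0.06 = 5.01
  Capstone 98 × 0.29 = 28.42
  Written exam 54 × 0.23 = 12.42
Sum = 68.11
68.11 is ≥ 66 and < 69 → D+

D+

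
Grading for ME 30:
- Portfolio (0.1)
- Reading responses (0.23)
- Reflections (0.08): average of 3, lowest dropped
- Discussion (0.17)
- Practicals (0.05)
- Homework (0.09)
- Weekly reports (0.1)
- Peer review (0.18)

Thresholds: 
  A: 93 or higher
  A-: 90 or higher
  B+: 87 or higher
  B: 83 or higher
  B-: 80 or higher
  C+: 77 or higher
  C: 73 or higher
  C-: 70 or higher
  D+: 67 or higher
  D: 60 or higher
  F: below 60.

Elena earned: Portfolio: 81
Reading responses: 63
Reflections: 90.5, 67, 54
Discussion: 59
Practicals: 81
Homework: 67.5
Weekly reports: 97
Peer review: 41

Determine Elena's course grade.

Reflections: drop 54 → average of remaining 2 = 157.5/2 = 78.75
Weighted total:
  Portfolio 81 × 0.1 = 8.1
  Reading responses 63 × 0.23 = 14.49
  Reflections 78.75 × 0.08 = 6.3
  Discussion 59 × 0.17 = 10.03
  Practicals 81 × 0.05 = 4.05
  Homework 67.5 × 0.09 = 6.075
  Weekly reports 97 × 0.1 = 9.7
  Peer review 41 × 0.18 = 7.38
Sum = 66.125
66.125 is ≥ 60 and < 67 → D

D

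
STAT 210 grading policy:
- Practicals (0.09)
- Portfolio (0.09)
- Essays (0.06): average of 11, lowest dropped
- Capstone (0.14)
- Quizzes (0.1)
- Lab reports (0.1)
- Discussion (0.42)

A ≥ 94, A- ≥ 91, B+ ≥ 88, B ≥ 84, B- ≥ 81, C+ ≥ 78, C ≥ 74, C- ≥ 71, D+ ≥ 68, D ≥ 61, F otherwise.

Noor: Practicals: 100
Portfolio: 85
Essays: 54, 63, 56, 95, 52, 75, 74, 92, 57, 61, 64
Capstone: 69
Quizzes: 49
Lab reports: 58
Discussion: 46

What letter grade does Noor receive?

F

Essays: drop 52 → average of remaining 10 = 691/10 = 69.1
Weighted total:
  Practicals 100 × 0.09 = 9
  Portfolio 85 × 0.09 = 7.65
  Essays 69.1 × 0.06 = 4.146
  Capstone 69 × 0.14 = 9.66
  Quizzes 49 × 0.1 = 4.9
  Lab reports 58 × 0.1 = 5.8
  Discussion 46 × 0.42 = 19.32
Sum = 60.476
60.476 < 61 → F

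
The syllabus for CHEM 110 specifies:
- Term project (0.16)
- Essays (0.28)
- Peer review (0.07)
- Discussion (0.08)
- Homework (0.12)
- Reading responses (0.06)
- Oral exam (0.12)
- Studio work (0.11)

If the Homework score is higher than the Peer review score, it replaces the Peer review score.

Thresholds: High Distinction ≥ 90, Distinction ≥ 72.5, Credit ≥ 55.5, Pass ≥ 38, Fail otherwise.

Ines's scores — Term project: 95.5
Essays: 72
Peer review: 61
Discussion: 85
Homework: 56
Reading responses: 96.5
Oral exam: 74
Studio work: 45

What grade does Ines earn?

Homework (56) ≤ Peer review (61), so Peer review stays at 61.
Weighted total:
  Term project 95.5 × 0.16 = 15.28
  Essays 72 × 0.28 = 20.16
  Peer review 61 × 0.07 = 4.27
  Discussion 85 × 0.08 = 6.8
  Homework 56 × 0.12 = 6.72
  Reading responses 96.5 × 0.06 = 5.79
  Oral exam 74 × 0.12 = 8.88
  Studio work 45 × 0.11 = 4.95
Sum = 72.85
72.85 is ≥ 72.5 and < 90 → Distinction

Distinction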